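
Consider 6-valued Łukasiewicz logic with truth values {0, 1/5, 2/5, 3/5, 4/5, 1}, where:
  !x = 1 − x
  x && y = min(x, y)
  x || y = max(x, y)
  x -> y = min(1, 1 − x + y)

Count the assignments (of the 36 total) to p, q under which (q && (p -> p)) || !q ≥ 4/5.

24

value 1: 12 assignments (counts)
value 4/5: 12 assignments (counts)
value 3/5: 12 assignments
So 24 of the 36 assignments meet the threshold.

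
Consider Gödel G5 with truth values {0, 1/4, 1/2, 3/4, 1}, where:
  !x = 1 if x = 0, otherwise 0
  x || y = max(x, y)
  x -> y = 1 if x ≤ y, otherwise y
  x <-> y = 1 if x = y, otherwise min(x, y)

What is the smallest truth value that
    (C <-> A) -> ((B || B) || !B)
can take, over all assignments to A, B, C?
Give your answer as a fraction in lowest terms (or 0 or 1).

Take A = 0, B = 1/4, C = 0:
C <-> A = 0 <-> 0 = 1
B || B = 1/4 || 1/4 = 1/4
!B = !1/4 = 0
(B || B) || !B = 1/4 || 0 = 1/4
(C <-> A) -> ((B || B) || !B) = 1 -> 1/4 = 1/4
No assignment yields a value below 1/4, so this is the minimum.

1/4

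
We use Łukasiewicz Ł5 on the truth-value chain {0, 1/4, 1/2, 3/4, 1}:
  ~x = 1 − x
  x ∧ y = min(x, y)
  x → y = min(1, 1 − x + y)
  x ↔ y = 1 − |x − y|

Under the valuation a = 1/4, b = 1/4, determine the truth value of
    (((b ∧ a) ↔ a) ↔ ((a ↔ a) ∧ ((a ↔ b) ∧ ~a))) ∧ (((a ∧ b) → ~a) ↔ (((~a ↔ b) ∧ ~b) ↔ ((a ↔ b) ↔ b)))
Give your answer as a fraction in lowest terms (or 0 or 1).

3/4

b ∧ a = 1/4 ∧ 1/4 = 1/4
(b ∧ a) ↔ a = 1/4 ↔ 1/4 = 1
a ↔ a = 1/4 ↔ 1/4 = 1
a ↔ b = 1/4 ↔ 1/4 = 1
~a = ~1/4 = 3/4
(a ↔ b) ∧ ~a = 1 ∧ 3/4 = 3/4
(a ↔ a) ∧ ((a ↔ b) ∧ ~a) = 1 ∧ 3/4 = 3/4
((b ∧ a) ↔ a) ↔ ((a ↔ a) ∧ ((a ↔ b) ∧ ~a)) = 1 ↔ 3/4 = 3/4
a ∧ b = 1/4 ∧ 1/4 = 1/4
~a = ~1/4 = 3/4
(a ∧ b) → ~a = 1/4 → 3/4 = 1
~a = ~1/4 = 3/4
~a ↔ b = 3/4 ↔ 1/4 = 1/2
~b = ~1/4 = 3/4
(~a ↔ b) ∧ ~b = 1/2 ∧ 3/4 = 1/2
a ↔ b = 1/4 ↔ 1/4 = 1
(a ↔ b) ↔ b = 1 ↔ 1/4 = 1/4
((~a ↔ b) ∧ ~b) ↔ ((a ↔ b) ↔ b) = 1/2 ↔ 1/4 = 3/4
((a ∧ b) → ~a) ↔ (((~a ↔ b) ∧ ~b) ↔ ((a ↔ b) ↔ b)) = 1 ↔ 3/4 = 3/4
(((b ∧ a) ↔ a) ↔ ((a ↔ a) ∧ ((a ↔ b) ∧ ~a))) ∧ (((a ∧ b) → ~a) ↔ (((~a ↔ b) ∧ ~b) ↔ ((a ↔ b) ↔ b))) = 3/4 ∧ 3/4 = 3/4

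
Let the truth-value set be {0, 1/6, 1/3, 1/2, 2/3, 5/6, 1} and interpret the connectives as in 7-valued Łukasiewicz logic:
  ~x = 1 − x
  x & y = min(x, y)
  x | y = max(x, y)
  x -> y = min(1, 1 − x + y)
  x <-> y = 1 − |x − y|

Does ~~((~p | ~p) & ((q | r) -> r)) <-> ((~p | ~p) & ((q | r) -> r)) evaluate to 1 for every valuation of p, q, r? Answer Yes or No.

At p = 2/3, q = 1/2, r = 0, for instance:
~p = ~2/3 = 1/3
~p = ~2/3 = 1/3
~p | ~p = 1/3 | 1/3 = 1/3
q | r = 1/2 | 0 = 1/2
(q | r) -> r = 1/2 -> 0 = 1/2
(~p | ~p) & ((q | r) -> r) = 1/3 & 1/2 = 1/3
~((~p | ~p) & ((q | r) -> r)) = ~1/3 = 2/3
~~((~p | ~p) & ((q | r) -> r)) = ~2/3 = 1/3
~~((~p | ~p) & ((q | r) -> r)) <-> ((~p | ~p) & ((q | r) -> r)) = 1/3 <-> 1/3 = 1
and checking the remaining 342 assignments likewise gives ≥ 1 in every case.

Yes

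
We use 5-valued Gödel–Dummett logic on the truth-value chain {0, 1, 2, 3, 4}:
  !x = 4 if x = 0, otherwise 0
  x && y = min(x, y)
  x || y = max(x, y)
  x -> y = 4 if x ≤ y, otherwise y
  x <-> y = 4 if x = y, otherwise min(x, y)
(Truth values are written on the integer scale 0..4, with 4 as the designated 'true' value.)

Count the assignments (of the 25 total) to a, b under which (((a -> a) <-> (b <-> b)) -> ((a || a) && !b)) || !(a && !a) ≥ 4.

value 4: 25 assignments (counts)
So 25 of the 25 assignments meet the threshold.

25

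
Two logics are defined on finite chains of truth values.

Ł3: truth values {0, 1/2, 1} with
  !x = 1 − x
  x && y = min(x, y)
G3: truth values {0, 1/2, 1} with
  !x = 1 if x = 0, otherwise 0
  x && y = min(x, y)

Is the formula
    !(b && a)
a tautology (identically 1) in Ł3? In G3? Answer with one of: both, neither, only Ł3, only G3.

neither

In Ł3: at a = 1/2, b = 1/2 the value is 1/2 — not a tautology.
In G3: at a = 1/2, b = 1/2 the value is 0 — not a tautology.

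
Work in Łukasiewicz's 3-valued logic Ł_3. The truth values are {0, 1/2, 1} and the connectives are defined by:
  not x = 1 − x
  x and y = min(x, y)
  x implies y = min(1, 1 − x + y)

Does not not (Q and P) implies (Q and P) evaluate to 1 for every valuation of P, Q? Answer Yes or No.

Yes

P = 0, Q = 0 ↦ 1
P = 0, Q = 1/2 ↦ 1
P = 0, Q = 1 ↦ 1
P = 1/2, Q = 0 ↦ 1
P = 1/2, Q = 1/2 ↦ 1
P = 1/2, Q = 1 ↦ 1
P = 1, Q = 0 ↦ 1
P = 1, Q = 1/2 ↦ 1
P = 1, Q = 1 ↦ 1
Every assignment gives a value ≥ 1.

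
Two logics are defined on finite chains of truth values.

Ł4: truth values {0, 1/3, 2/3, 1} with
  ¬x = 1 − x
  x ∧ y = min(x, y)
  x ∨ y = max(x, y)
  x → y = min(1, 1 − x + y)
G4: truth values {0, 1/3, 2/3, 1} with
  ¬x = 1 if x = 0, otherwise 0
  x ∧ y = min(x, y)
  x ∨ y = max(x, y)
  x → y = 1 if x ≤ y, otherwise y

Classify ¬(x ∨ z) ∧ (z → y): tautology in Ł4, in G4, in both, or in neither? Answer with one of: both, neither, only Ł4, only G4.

neither

In Ł4: at x = 0, y = 0, z = 1/3 the value is 2/3 — not a tautology.
In G4: at x = 0, y = 0, z = 1/3 the value is 0 — not a tautology.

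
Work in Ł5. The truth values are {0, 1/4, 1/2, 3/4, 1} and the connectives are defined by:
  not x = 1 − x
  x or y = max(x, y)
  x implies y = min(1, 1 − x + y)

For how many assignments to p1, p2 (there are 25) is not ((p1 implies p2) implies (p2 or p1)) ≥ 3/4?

3

value 1: 1 assignment (counts)
value 3/4: 2 assignments (counts)
value 1/2: 4 assignments
value 1/4: 5 assignments
value 0: 13 assignments
So 3 of the 25 assignments meet the threshold.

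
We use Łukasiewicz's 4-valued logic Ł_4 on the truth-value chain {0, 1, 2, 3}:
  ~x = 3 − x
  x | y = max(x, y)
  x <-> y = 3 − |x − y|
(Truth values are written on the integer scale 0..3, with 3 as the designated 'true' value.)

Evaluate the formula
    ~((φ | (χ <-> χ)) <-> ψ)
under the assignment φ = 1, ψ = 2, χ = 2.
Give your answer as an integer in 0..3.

1

χ <-> χ = 2 <-> 2 = 3
φ | (χ <-> χ) = 1 | 3 = 3
(φ | (χ <-> χ)) <-> ψ = 3 <-> 2 = 2
~((φ | (χ <-> χ)) <-> ψ) = ~2 = 1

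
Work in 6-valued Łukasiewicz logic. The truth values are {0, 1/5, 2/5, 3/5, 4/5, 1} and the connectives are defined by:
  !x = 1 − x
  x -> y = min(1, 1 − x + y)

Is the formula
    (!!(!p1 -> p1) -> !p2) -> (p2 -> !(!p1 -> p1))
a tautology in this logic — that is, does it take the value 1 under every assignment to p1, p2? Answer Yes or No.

Yes

At p1 = 3/5, p2 = 2/5, for instance:
!p1 = !3/5 = 2/5
!p1 -> p1 = 2/5 -> 3/5 = 1
!(!p1 -> p1) = !1 = 0
!!(!p1 -> p1) = !0 = 1
!p2 = !2/5 = 3/5
!!(!p1 -> p1) -> !p2 = 1 -> 3/5 = 3/5
p2 -> !(!p1 -> p1) = 2/5 -> 0 = 3/5
(!!(!p1 -> p1) -> !p2) -> (p2 -> !(!p1 -> p1)) = 3/5 -> 3/5 = 1
and checking the remaining 35 assignments likewise gives ≥ 1 in every case.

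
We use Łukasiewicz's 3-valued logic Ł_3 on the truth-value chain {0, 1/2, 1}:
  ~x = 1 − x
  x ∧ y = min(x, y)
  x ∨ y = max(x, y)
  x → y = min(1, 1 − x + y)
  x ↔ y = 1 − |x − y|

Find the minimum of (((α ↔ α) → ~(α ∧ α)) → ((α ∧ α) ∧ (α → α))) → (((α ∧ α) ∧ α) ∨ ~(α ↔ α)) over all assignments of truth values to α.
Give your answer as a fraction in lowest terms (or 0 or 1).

1/2

Take α = 1/2:
α ↔ α = 1/2 ↔ 1/2 = 1
α ∧ α = 1/2 ∧ 1/2 = 1/2
~(α ∧ α) = ~1/2 = 1/2
(α ↔ α) → ~(α ∧ α) = 1 → 1/2 = 1/2
α ∧ α = 1/2 ∧ 1/2 = 1/2
α → α = 1/2 → 1/2 = 1
(α ∧ α) ∧ (α → α) = 1/2 ∧ 1 = 1/2
((α ↔ α) → ~(α ∧ α)) → ((α ∧ α) ∧ (α → α)) = 1/2 → 1/2 = 1
α ∧ α = 1/2 ∧ 1/2 = 1/2
(α ∧ α) ∧ α = 1/2 ∧ 1/2 = 1/2
α ↔ α = 1/2 ↔ 1/2 = 1
~(α ↔ α) = ~1 = 0
((α ∧ α) ∧ α) ∨ ~(α ↔ α) = 1/2 ∨ 0 = 1/2
(((α ↔ α) → ~(α ∧ α)) → ((α ∧ α) ∧ (α → α))) → (((α ∧ α) ∧ α) ∨ ~(α ↔ α)) = 1 → 1/2 = 1/2
No assignment yields a value below 1/2, so this is the minimum.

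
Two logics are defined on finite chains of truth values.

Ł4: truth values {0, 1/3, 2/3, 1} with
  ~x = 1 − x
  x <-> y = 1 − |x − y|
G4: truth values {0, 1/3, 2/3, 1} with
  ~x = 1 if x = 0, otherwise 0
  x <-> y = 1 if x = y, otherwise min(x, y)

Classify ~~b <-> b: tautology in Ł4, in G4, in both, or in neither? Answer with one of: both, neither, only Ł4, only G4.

In Ł4: every assignment gives 1 — tautology.
In G4: at b = 1/3 the value is 1/3 — not a tautology.

only Ł4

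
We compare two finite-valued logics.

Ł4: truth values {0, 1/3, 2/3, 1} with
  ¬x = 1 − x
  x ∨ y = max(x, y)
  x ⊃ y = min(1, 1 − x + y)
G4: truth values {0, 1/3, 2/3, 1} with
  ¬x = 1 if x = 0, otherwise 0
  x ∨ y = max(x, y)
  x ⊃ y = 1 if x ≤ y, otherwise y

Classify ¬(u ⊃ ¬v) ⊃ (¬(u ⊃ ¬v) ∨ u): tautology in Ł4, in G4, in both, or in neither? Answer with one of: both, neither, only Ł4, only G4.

both

In Ł4: every assignment gives 1 — tautology.
In G4: every assignment gives 1 — tautology.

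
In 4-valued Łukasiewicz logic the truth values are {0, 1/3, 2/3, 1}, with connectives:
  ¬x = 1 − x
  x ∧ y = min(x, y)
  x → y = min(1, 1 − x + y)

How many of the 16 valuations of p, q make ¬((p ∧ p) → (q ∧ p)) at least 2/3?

p = 0, q = 0 ↦ 0  <
p = 0, q = 1/3 ↦ 0  <
p = 0, q = 2/3 ↦ 0  <
p = 0, q = 1 ↦ 0  <
p = 1/3, q = 0 ↦ 1/3  <
p = 1/3, q = 1/3 ↦ 0  <
p = 1/3, q = 2/3 ↦ 0  <
p = 1/3, q = 1 ↦ 0  <
p = 2/3, q = 0 ↦ 2/3  ≥
p = 2/3, q = 1/3 ↦ 1/3  <
p = 2/3, q = 2/3 ↦ 0  <
p = 2/3, q = 1 ↦ 0  <
p = 1, q = 0 ↦ 1  ≥
p = 1, q = 1/3 ↦ 2/3  ≥
p = 1, q = 2/3 ↦ 1/3  <
p = 1, q = 1 ↦ 0  <
So 3 of the 16 assignments meet the threshold.

3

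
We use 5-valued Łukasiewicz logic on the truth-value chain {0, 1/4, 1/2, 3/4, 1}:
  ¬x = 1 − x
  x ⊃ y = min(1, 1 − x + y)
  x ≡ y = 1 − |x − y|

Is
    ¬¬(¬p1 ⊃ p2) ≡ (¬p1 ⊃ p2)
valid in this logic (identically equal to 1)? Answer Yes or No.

Yes

At p1 = 0, p2 = 1/4, for instance:
¬p1 = ¬0 = 1
¬p1 ⊃ p2 = 1 ⊃ 1/4 = 1/4
¬(¬p1 ⊃ p2) = ¬1/4 = 3/4
¬¬(¬p1 ⊃ p2) = ¬3/4 = 1/4
¬¬(¬p1 ⊃ p2) ≡ (¬p1 ⊃ p2) = 1/4 ≡ 1/4 = 1
and checking the remaining 24 assignments likewise gives ≥ 1 in every case.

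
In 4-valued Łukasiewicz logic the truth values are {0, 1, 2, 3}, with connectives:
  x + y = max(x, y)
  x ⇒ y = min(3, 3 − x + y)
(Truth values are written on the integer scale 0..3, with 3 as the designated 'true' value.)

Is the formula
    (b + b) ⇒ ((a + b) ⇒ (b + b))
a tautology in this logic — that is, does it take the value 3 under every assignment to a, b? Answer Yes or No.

a = 0, b = 0 ↦ 3
a = 0, b = 1 ↦ 3
a = 0, b = 2 ↦ 3
a = 0, b = 3 ↦ 3
a = 1, b = 0 ↦ 3
a = 1, b = 1 ↦ 3
a = 1, b = 2 ↦ 3
a = 1, b = 3 ↦ 3
a = 2, b = 0 ↦ 3
a = 2, b = 1 ↦ 3
a = 2, b = 2 ↦ 3
a = 2, b = 3 ↦ 3
a = 3, b = 0 ↦ 3
a = 3, b = 1 ↦ 3
a = 3, b = 2 ↦ 3
a = 3, b = 3 ↦ 3
Every assignment gives a value ≥ 3.

Yes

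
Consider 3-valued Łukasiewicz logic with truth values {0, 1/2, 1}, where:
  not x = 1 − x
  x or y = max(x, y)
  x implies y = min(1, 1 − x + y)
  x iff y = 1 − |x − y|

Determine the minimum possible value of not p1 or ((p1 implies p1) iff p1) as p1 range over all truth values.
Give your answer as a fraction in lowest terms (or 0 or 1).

Take p1 = 1/2:
not p1 = not 1/2 = 1/2
p1 implies p1 = 1/2 implies 1/2 = 1
(p1 implies p1) iff p1 = 1 iff 1/2 = 1/2
not p1 or ((p1 implies p1) iff p1) = 1/2 or 1/2 = 1/2
No assignment yields a value below 1/2, so this is the minimum.

1/2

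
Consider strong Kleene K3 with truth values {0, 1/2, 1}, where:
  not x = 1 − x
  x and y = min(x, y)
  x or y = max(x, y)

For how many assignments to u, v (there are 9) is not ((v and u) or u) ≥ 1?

u = 0, v = 0 ↦ 1  ≥
u = 0, v = 1/2 ↦ 1  ≥
u = 0, v = 1 ↦ 1  ≥
u = 1/2, v = 0 ↦ 1/2  <
u = 1/2, v = 1/2 ↦ 1/2  <
u = 1/2, v = 1 ↦ 1/2  <
u = 1, v = 0 ↦ 0  <
u = 1, v = 1/2 ↦ 0  <
u = 1, v = 1 ↦ 0  <
So 3 of the 9 assignments meet the threshold.

3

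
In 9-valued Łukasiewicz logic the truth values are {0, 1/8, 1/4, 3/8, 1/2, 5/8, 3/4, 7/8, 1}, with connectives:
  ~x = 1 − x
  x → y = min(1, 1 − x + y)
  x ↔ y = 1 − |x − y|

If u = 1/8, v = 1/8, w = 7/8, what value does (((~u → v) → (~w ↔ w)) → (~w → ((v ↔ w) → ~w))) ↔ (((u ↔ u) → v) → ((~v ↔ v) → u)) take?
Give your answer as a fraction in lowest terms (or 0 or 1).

~u = ~1/8 = 7/8
~u → v = 7/8 → 1/8 = 1/4
~w = ~7/8 = 1/8
~w ↔ w = 1/8 ↔ 7/8 = 1/4
(~u → v) → (~w ↔ w) = 1/4 → 1/4 = 1
~w = ~7/8 = 1/8
v ↔ w = 1/8 ↔ 7/8 = 1/4
~w = ~7/8 = 1/8
(v ↔ w) → ~w = 1/4 → 1/8 = 7/8
~w → ((v ↔ w) → ~w) = 1/8 → 7/8 = 1
((~u → v) → (~w ↔ w)) → (~w → ((v ↔ w) → ~w)) = 1 → 1 = 1
u ↔ u = 1/8 ↔ 1/8 = 1
(u ↔ u) → v = 1 → 1/8 = 1/8
~v = ~1/8 = 7/8
~v ↔ v = 7/8 ↔ 1/8 = 1/4
(~v ↔ v) → u = 1/4 → 1/8 = 7/8
((u ↔ u) → v) → ((~v ↔ v) → u) = 1/8 → 7/8 = 1
(((~u → v) → (~w ↔ w)) → (~w → ((v ↔ w) → ~w))) ↔ (((u ↔ u) → v) → ((~v ↔ v) → u)) = 1 ↔ 1 = 1

1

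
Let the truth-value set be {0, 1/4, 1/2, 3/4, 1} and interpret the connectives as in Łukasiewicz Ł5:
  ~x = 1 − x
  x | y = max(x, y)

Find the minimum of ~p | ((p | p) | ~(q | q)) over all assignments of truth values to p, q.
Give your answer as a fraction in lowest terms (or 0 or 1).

Take p = 1/2, q = 1/2:
~p = ~1/2 = 1/2
p | p = 1/2 | 1/2 = 1/2
q | q = 1/2 | 1/2 = 1/2
~(q | q) = ~1/2 = 1/2
(p | p) | ~(q | q) = 1/2 | 1/2 = 1/2
~p | ((p | p) | ~(q | q)) = 1/2 | 1/2 = 1/2
No assignment yields a value below 1/2, so this is the minimum.

1/2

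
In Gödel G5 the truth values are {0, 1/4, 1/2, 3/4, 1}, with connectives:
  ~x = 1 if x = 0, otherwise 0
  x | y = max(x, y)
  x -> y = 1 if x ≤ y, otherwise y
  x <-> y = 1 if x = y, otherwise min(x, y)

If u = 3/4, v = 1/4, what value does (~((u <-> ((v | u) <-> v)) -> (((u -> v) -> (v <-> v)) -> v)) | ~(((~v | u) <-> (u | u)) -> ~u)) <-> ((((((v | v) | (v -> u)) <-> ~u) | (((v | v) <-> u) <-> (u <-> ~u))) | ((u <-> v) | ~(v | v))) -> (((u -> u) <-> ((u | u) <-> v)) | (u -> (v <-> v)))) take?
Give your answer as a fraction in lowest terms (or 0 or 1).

v | u = 1/4 | 3/4 = 3/4
(v | u) <-> v = 3/4 <-> 1/4 = 1/4
u <-> ((v | u) <-> v) = 3/4 <-> 1/4 = 1/4
u -> v = 3/4 -> 1/4 = 1/4
v <-> v = 1/4 <-> 1/4 = 1
(u -> v) -> (v <-> v) = 1/4 -> 1 = 1
((u -> v) -> (v <-> v)) -> v = 1 -> 1/4 = 1/4
(u <-> ((v | u) <-> v)) -> (((u -> v) -> (v <-> v)) -> v) = 1/4 -> 1/4 = 1
~((u <-> ((v | u) <-> v)) -> (((u -> v) -> (v <-> v)) -> v)) = ~1 = 0
~v = ~1/4 = 0
~v | u = 0 | 3/4 = 3/4
u | u = 3/4 | 3/4 = 3/4
(~v | u) <-> (u | u) = 3/4 <-> 3/4 = 1
~u = ~3/4 = 0
((~v | u) <-> (u | u)) -> ~u = 1 -> 0 = 0
~(((~v | u) <-> (u | u)) -> ~u) = ~0 = 1
~((u <-> ((v | u) <-> v)) -> (((u -> v) -> (v <-> v)) -> v)) | ~(((~v | u) <-> (u | u)) -> ~u) = 0 | 1 = 1
v | v = 1/4 | 1/4 = 1/4
v -> u = 1/4 -> 3/4 = 1
(v | v) | (v -> u) = 1/4 | 1 = 1
~u = ~3/4 = 0
((v | v) | (v -> u)) <-> ~u = 1 <-> 0 = 0
v | v = 1/4 | 1/4 = 1/4
(v | v) <-> u = 1/4 <-> 3/4 = 1/4
~u = ~3/4 = 0
u <-> ~u = 3/4 <-> 0 = 0
((v | v) <-> u) <-> (u <-> ~u) = 1/4 <-> 0 = 0
(((v | v) | (v -> u)) <-> ~u) | (((v | v) <-> u) <-> (u <-> ~u)) = 0 | 0 = 0
u <-> v = 3/4 <-> 1/4 = 1/4
v | v = 1/4 | 1/4 = 1/4
~(v | v) = ~1/4 = 0
(u <-> v) | ~(v | v) = 1/4 | 0 = 1/4
((((v | v) | (v -> u)) <-> ~u) | (((v | v) <-> u) <-> (u <-> ~u))) | ((u <-> v) | ~(v | v)) = 0 | 1/4 = 1/4
u -> u = 3/4 -> 3/4 = 1
u | u = 3/4 | 3/4 = 3/4
(u | u) <-> v = 3/4 <-> 1/4 = 1/4
(u -> u) <-> ((u | u) <-> v) = 1 <-> 1/4 = 1/4
v <-> v = 1/4 <-> 1/4 = 1
u -> (v <-> v) = 3/4 -> 1 = 1
((u -> u) <-> ((u | u) <-> v)) | (u -> (v <-> v)) = 1/4 | 1 = 1
(((((v | v) | (v -> u)) <-> ~u) | (((v | v) <-> u) <-> (u <-> ~u))) | ((u <-> v) | ~(v | v))) -> (((u -> u) <-> ((u | u) <-> v)) | (u -> (v <-> v))) = 1/4 -> 1 = 1
(~((u <-> ((v | u) <-> v)) -> (((u -> v) -> (v <-> v)) -> v)) | ~(((~v | u) <-> (u | u)) -> ~u)) <-> ((((((v | v) | (v -> u)) <-> ~u) | (((v | v) <-> u) <-> (u <-> ~u))) | ((u <-> v) | ~(v | v))) -> (((u -> u) <-> ((u | u) <-> v)) | (u -> (v <-> v)))) = 1 <-> 1 = 1

1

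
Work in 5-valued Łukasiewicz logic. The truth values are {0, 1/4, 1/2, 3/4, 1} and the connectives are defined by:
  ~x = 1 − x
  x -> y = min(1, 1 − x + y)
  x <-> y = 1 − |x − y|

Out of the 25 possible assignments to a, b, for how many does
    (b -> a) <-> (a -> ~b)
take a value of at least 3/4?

value 1: 11 assignments (counts)
value 3/4: 4 assignments (counts)
value 1/2: 6 assignments
value 1/4: 2 assignments
value 0: 2 assignments
So 15 of the 25 assignments meet the threshold.

15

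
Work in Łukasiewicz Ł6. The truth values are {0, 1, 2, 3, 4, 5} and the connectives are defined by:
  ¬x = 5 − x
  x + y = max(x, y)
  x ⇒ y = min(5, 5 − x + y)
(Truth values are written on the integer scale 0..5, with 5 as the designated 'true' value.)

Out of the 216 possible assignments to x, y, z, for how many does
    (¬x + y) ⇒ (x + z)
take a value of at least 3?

182

value 5: 126 assignments (counts)
value 4: 36 assignments (counts)
value 3: 20 assignments (counts)
value 2: 20 assignments
value 1: 8 assignments
value 0: 6 assignments
So 182 of the 216 assignments meet the threshold.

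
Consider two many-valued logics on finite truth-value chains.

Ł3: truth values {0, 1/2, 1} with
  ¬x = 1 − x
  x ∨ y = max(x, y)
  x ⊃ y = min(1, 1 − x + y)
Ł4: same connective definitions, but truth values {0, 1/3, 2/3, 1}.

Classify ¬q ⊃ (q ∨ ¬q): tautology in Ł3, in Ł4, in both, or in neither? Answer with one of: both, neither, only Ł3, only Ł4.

In Ł3: every assignment gives 1 — tautology.
In Ł4: every assignment gives 1 — tautology.

both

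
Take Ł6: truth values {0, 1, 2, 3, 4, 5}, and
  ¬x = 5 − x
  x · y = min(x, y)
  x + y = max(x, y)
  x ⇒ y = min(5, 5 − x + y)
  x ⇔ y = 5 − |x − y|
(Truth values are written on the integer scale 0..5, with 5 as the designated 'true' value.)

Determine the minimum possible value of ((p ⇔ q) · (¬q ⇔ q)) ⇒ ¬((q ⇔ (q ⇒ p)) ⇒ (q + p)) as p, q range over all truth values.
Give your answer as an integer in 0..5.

1

Take p = 2, q = 2:
p ⇔ q = 2 ⇔ 2 = 5
¬q = ¬2 = 3
¬q ⇔ q = 3 ⇔ 2 = 4
(p ⇔ q) · (¬q ⇔ q) = 5 · 4 = 4
q ⇒ p = 2 ⇒ 2 = 5
q ⇔ (q ⇒ p) = 2 ⇔ 5 = 2
q + p = 2 + 2 = 2
(q ⇔ (q ⇒ p)) ⇒ (q + p) = 2 ⇒ 2 = 5
¬((q ⇔ (q ⇒ p)) ⇒ (q + p)) = ¬5 = 0
((p ⇔ q) · (¬q ⇔ q)) ⇒ ¬((q ⇔ (q ⇒ p)) ⇒ (q + p)) = 4 ⇒ 0 = 1
No assignment yields a value below 1, so this is the minimum.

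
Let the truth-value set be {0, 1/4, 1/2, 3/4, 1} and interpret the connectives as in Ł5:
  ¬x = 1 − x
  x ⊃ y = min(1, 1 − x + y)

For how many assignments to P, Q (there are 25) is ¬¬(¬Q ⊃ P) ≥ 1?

value 1: 15 assignments (counts)
value 3/4: 4 assignments
value 1/2: 3 assignments
value 1/4: 2 assignments
value 0: 1 assignment
So 15 of the 25 assignments meet the threshold.

15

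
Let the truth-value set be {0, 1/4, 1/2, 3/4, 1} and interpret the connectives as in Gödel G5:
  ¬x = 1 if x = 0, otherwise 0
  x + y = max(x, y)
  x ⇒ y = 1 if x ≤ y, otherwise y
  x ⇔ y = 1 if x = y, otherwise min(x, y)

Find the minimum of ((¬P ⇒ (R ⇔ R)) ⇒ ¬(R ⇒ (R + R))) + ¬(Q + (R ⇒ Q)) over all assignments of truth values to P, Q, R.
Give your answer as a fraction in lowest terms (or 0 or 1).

0

Take P = 0, Q = 0, R = 0:
¬P = ¬0 = 1
R ⇔ R = 0 ⇔ 0 = 1
¬P ⇒ (R ⇔ R) = 1 ⇒ 1 = 1
R + R = 0 + 0 = 0
R ⇒ (R + R) = 0 ⇒ 0 = 1
¬(R ⇒ (R + R)) = ¬1 = 0
(¬P ⇒ (R ⇔ R)) ⇒ ¬(R ⇒ (R + R)) = 1 ⇒ 0 = 0
R ⇒ Q = 0 ⇒ 0 = 1
Q + (R ⇒ Q) = 0 + 1 = 1
¬(Q + (R ⇒ Q)) = ¬1 = 0
((¬P ⇒ (R ⇔ R)) ⇒ ¬(R ⇒ (R + R))) + ¬(Q + (R ⇒ Q)) = 0 + 0 = 0
No assignment yields a value below 0, so this is the minimum.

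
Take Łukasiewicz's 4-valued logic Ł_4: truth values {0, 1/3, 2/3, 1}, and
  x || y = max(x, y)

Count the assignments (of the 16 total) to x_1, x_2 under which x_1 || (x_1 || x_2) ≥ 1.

x_1 = 0, x_2 = 0 ↦ 0  <
x_1 = 0, x_2 = 1/3 ↦ 1/3  <
x_1 = 0, x_2 = 2/3 ↦ 2/3  <
x_1 = 0, x_2 = 1 ↦ 1  ≥
x_1 = 1/3, x_2 = 0 ↦ 1/3  <
x_1 = 1/3, x_2 = 1/3 ↦ 1/3  <
x_1 = 1/3, x_2 = 2/3 ↦ 2/3  <
x_1 = 1/3, x_2 = 1 ↦ 1  ≥
x_1 = 2/3, x_2 = 0 ↦ 2/3  <
x_1 = 2/3, x_2 = 1/3 ↦ 2/3  <
x_1 = 2/3, x_2 = 2/3 ↦ 2/3  <
x_1 = 2/3, x_2 = 1 ↦ 1  ≥
x_1 = 1, x_2 = 0 ↦ 1  ≥
x_1 = 1, x_2 = 1/3 ↦ 1  ≥
x_1 = 1, x_2 = 2/3 ↦ 1  ≥
x_1 = 1, x_2 = 1 ↦ 1  ≥
So 7 of the 16 assignments meet the threshold.

7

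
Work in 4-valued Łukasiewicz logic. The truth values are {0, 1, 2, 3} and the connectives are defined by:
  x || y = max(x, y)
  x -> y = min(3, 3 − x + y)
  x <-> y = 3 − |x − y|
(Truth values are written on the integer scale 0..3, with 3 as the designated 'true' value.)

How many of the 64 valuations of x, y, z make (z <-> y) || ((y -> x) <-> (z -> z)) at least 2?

59

value 3: 46 assignments (counts)
value 2: 13 assignments (counts)
value 1: 4 assignments
value 0: 1 assignment
So 59 of the 64 assignments meet the threshold.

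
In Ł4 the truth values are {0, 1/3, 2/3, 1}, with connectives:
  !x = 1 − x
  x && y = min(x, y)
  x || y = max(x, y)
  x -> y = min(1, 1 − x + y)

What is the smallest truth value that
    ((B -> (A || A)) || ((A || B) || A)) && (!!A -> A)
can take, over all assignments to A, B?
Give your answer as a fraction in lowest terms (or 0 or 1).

2/3

Take A = 0, B = 1/3:
A || A = 0 || 0 = 0
B -> (A || A) = 1/3 -> 0 = 2/3
A || B = 0 || 1/3 = 1/3
(A || B) || A = 1/3 || 0 = 1/3
(B -> (A || A)) || ((A || B) || A) = 2/3 || 1/3 = 2/3
!A = !0 = 1
!!A = !1 = 0
!!A -> A = 0 -> 0 = 1
((B -> (A || A)) || ((A || B) || A)) && (!!A -> A) = 2/3 && 1 = 2/3
No assignment yields a value below 2/3, so this is the minimum.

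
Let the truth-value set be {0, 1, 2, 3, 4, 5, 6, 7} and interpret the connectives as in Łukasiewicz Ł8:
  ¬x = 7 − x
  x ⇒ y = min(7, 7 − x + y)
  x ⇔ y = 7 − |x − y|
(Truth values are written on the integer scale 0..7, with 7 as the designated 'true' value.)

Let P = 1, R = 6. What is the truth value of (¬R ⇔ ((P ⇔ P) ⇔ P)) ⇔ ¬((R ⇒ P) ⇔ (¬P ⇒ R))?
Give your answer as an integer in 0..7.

5

¬R = ¬6 = 1
P ⇔ P = 1 ⇔ 1 = 7
(P ⇔ P) ⇔ P = 7 ⇔ 1 = 1
¬R ⇔ ((P ⇔ P) ⇔ P) = 1 ⇔ 1 = 7
R ⇒ P = 6 ⇒ 1 = 2
¬P = ¬1 = 6
¬P ⇒ R = 6 ⇒ 6 = 7
(R ⇒ P) ⇔ (¬P ⇒ R) = 2 ⇔ 7 = 2
¬((R ⇒ P) ⇔ (¬P ⇒ R)) = ¬2 = 5
(¬R ⇔ ((P ⇔ P) ⇔ P)) ⇔ ¬((R ⇒ P) ⇔ (¬P ⇒ R)) = 7 ⇔ 5 = 5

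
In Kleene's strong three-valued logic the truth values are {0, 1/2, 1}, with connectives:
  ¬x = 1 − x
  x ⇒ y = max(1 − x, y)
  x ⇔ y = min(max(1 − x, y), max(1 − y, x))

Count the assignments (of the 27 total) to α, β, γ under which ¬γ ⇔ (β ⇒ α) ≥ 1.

6

value 1: 6 assignments (counts)
value 1/2: 15 assignments
value 0: 6 assignments
So 6 of the 27 assignments meet the threshold.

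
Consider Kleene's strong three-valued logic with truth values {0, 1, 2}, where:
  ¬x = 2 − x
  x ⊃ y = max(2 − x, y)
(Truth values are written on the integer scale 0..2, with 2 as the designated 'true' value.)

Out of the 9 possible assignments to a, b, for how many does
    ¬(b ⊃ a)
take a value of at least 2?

a = 0, b = 0 ↦ 0  <
a = 0, b = 1 ↦ 1  <
a = 0, b = 2 ↦ 2  ≥
a = 1, b = 0 ↦ 0  <
a = 1, b = 1 ↦ 1  <
a = 1, b = 2 ↦ 1  <
a = 2, b = 0 ↦ 0  <
a = 2, b = 1 ↦ 0  <
a = 2, b = 2 ↦ 0  <
So 1 of the 9 assignments meets the threshold.

1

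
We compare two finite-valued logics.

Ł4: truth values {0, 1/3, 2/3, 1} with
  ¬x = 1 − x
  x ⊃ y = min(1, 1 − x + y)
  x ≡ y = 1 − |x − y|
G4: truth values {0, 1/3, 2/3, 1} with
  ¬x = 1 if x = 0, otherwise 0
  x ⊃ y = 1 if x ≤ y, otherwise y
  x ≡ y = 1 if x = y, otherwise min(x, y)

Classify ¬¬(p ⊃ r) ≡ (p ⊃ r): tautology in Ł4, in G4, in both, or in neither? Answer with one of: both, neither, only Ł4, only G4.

In Ł4: every assignment gives 1 — tautology.
In G4: at p = 2/3, r = 1/3 the value is 1/3 — not a tautology.

only Ł4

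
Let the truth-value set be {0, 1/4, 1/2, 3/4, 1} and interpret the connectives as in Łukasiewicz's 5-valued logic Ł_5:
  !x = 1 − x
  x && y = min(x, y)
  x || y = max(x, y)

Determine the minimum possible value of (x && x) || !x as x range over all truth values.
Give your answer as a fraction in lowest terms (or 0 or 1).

Take x = 1/2:
x && x = 1/2 && 1/2 = 1/2
!x = !1/2 = 1/2
(x && x) || !x = 1/2 || 1/2 = 1/2
No assignment yields a value below 1/2, so this is the minimum.

1/2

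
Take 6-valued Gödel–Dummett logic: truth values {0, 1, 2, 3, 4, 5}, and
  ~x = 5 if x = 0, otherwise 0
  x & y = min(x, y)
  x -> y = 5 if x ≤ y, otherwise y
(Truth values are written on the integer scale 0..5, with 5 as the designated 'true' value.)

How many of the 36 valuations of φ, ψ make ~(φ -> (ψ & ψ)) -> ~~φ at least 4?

value 5: 36 assignments (counts)
So 36 of the 36 assignments meet the threshold.

36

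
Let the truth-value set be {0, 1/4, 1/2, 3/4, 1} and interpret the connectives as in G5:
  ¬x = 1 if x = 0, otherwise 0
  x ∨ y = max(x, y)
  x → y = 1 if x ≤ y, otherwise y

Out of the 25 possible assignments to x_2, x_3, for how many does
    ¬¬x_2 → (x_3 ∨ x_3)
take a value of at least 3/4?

value 1: 9 assignments (counts)
value 3/4: 4 assignments (counts)
value 1/2: 4 assignments
value 1/4: 4 assignments
value 0: 4 assignments
So 13 of the 25 assignments meet the threshold.

13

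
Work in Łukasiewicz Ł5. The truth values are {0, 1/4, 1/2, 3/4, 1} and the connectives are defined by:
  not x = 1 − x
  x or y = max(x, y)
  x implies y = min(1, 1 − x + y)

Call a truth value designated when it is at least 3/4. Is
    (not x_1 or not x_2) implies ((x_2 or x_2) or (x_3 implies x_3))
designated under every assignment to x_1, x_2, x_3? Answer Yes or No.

Yes

At x_1 = 1/2, x_2 = 1/2, x_3 = 3/4, for instance:
not x_1 = not 1/2 = 1/2
not x_2 = not 1/2 = 1/2
not x_1 or not x_2 = 1/2 or 1/2 = 1/2
x_2 or x_2 = 1/2 or 1/2 = 1/2
x_3 implies x_3 = 3/4 implies 3/4 = 1
(x_2 or x_2) or (x_3 implies x_3) = 1/2 or 1 = 1
(not x_1 or not x_2) implies ((x_2 or x_2) or (x_3 implies x_3)) = 1/2 implies 1 = 1
and checking the remaining 124 assignments likewise gives ≥ 3/4 in every case.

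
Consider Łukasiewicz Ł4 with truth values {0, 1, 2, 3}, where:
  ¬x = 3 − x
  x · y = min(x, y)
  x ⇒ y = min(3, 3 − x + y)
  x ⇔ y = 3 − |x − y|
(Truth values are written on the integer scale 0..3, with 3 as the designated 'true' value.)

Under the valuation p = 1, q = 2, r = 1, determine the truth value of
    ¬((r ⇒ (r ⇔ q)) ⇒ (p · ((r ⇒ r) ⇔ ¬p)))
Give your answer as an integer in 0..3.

2

r ⇔ q = 1 ⇔ 2 = 2
r ⇒ (r ⇔ q) = 1 ⇒ 2 = 3
r ⇒ r = 1 ⇒ 1 = 3
¬p = ¬1 = 2
(r ⇒ r) ⇔ ¬p = 3 ⇔ 2 = 2
p · ((r ⇒ r) ⇔ ¬p) = 1 · 2 = 1
(r ⇒ (r ⇔ q)) ⇒ (p · ((r ⇒ r) ⇔ ¬p)) = 3 ⇒ 1 = 1
¬((r ⇒ (r ⇔ q)) ⇒ (p · ((r ⇒ r) ⇔ ¬p))) = ¬1 = 2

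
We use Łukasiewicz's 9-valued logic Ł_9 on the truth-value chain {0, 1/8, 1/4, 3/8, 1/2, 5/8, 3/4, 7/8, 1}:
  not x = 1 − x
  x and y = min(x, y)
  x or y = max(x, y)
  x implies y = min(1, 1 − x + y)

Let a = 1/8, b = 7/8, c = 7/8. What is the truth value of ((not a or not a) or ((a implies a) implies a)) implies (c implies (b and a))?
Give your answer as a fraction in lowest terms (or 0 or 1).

not a = not 1/8 = 7/8
not a = not 1/8 = 7/8
not a or not a = 7/8 or 7/8 = 7/8
a implies a = 1/8 implies 1/8 = 1
(a implies a) implies a = 1 implies 1/8 = 1/8
(not a or not a) or ((a implies a) implies a) = 7/8 or 1/8 = 7/8
b and a = 7/8 and 1/8 = 1/8
c implies (b and a) = 7/8 implies 1/8 = 1/4
((not a or not a) or ((a implies a) implies a)) implies (c implies (b and a)) = 7/8 implies 1/4 = 3/8

3/8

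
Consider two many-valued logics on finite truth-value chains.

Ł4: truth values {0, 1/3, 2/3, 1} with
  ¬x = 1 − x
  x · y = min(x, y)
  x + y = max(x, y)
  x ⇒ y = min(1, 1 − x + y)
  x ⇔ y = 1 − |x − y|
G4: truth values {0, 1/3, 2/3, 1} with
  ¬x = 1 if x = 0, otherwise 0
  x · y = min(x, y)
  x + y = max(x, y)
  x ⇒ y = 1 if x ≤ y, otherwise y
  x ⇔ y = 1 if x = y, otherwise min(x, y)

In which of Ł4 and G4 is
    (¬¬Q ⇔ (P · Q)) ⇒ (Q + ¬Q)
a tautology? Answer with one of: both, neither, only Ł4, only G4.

In Ł4: at P = 1/3, Q = 1/3 the value is 2/3 — not a tautology.
In G4: every assignment gives 1 — tautology.

only G4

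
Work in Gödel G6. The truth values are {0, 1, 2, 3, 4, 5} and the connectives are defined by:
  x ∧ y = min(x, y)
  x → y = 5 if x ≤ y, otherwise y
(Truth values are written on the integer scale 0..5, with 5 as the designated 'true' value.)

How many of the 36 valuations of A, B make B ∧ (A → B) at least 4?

12

value 5: 6 assignments (counts)
value 4: 6 assignments (counts)
value 3: 6 assignments
value 2: 6 assignments
value 1: 6 assignments
value 0: 6 assignments
So 12 of the 36 assignments meet the threshold.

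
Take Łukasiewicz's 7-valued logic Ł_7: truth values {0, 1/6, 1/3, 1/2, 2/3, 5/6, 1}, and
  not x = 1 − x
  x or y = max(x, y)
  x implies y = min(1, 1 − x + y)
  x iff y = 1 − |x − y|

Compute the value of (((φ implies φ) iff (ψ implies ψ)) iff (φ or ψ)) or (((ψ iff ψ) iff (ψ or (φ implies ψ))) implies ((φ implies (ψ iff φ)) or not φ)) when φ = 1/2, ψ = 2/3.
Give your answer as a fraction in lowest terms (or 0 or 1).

1

φ implies φ = 1/2 implies 1/2 = 1
ψ implies ψ = 2/3 implies 2/3 = 1
(φ implies φ) iff (ψ implies ψ) = 1 iff 1 = 1
φ or ψ = 1/2 or 2/3 = 2/3
((φ implies φ) iff (ψ implies ψ)) iff (φ or ψ) = 1 iff 2/3 = 2/3
ψ iff ψ = 2/3 iff 2/3 = 1
φ implies ψ = 1/2 implies 2/3 = 1
ψ or (φ implies ψ) = 2/3 or 1 = 1
(ψ iff ψ) iff (ψ or (φ implies ψ)) = 1 iff 1 = 1
ψ iff φ = 2/3 iff 1/2 = 5/6
φ implies (ψ iff φ) = 1/2 implies 5/6 = 1
not φ = not 1/2 = 1/2
(φ implies (ψ iff φ)) or not φ = 1 or 1/2 = 1
((ψ iff ψ) iff (ψ or (φ implies ψ))) implies ((φ implies (ψ iff φ)) or not φ) = 1 implies 1 = 1
(((φ implies φ) iff (ψ implies ψ)) iff (φ or ψ)) or (((ψ iff ψ) iff (ψ or (φ implies ψ))) implies ((φ implies (ψ iff φ)) or not φ)) = 2/3 or 1 = 1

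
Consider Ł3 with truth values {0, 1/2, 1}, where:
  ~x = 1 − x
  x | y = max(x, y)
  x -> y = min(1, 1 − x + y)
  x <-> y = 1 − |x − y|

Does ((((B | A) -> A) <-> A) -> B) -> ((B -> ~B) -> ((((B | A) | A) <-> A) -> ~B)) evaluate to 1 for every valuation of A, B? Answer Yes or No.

No

Counterexample: take A = 1/2, B = 1/2.
B | A = 1/2 | 1/2 = 1/2
(B | A) -> A = 1/2 -> 1/2 = 1
((B | A) -> A) <-> A = 1 <-> 1/2 = 1/2
(((B | A) -> A) <-> A) -> B = 1/2 -> 1/2 = 1
~B = ~1/2 = 1/2
B -> ~B = 1/2 -> 1/2 = 1
B | A = 1/2 | 1/2 = 1/2
(B | A) | A = 1/2 | 1/2 = 1/2
((B | A) | A) <-> A = 1/2 <-> 1/2 = 1
~B = ~1/2 = 1/2
(((B | A) | A) <-> A) -> ~B = 1 -> 1/2 = 1/2
(B -> ~B) -> ((((B | A) | A) <-> A) -> ~B) = 1 -> 1/2 = 1/2
((((B | A) -> A) <-> A) -> B) -> ((B -> ~B) -> ((((B | A) | A) <-> A) -> ~B)) = 1 -> 1/2 = 1/2
This gives 1/2 ≠ 1.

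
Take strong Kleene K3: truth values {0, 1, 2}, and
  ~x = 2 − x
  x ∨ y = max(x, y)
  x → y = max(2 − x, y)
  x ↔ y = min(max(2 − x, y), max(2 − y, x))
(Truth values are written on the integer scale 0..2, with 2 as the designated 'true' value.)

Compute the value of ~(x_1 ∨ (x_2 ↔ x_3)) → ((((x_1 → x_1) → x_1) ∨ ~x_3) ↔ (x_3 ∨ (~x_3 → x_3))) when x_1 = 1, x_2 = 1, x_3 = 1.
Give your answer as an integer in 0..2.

x_2 ↔ x_3 = 1 ↔ 1 = 1
x_1 ∨ (x_2 ↔ x_3) = 1 ∨ 1 = 1
~(x_1 ∨ (x_2 ↔ x_3)) = ~1 = 1
x_1 → x_1 = 1 → 1 = 1
(x_1 → x_1) → x_1 = 1 → 1 = 1
~x_3 = ~1 = 1
((x_1 → x_1) → x_1) ∨ ~x_3 = 1 ∨ 1 = 1
~x_3 = ~1 = 1
~x_3 → x_3 = 1 → 1 = 1
x_3 ∨ (~x_3 → x_3) = 1 ∨ 1 = 1
(((x_1 → x_1) → x_1) ∨ ~x_3) ↔ (x_3 ∨ (~x_3 → x_3)) = 1 ↔ 1 = 1
~(x_1 ∨ (x_2 ↔ x_3)) → ((((x_1 → x_1) → x_1) ∨ ~x_3) ↔ (x_3 ∨ (~x_3 → x_3))) = 1 → 1 = 1

1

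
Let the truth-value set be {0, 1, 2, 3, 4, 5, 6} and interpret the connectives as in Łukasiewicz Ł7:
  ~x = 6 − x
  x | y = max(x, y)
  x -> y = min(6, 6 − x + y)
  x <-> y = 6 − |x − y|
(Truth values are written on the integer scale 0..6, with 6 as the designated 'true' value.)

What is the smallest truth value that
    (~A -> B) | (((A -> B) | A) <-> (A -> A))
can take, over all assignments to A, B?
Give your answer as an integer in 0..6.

3

Take A = 3, B = 0:
~A = ~3 = 3
~A -> B = 3 -> 0 = 3
A -> B = 3 -> 0 = 3
(A -> B) | A = 3 | 3 = 3
A -> A = 3 -> 3 = 6
((A -> B) | A) <-> (A -> A) = 3 <-> 6 = 3
(~A -> B) | (((A -> B) | A) <-> (A -> A)) = 3 | 3 = 3
No assignment yields a value below 3, so this is the minimum.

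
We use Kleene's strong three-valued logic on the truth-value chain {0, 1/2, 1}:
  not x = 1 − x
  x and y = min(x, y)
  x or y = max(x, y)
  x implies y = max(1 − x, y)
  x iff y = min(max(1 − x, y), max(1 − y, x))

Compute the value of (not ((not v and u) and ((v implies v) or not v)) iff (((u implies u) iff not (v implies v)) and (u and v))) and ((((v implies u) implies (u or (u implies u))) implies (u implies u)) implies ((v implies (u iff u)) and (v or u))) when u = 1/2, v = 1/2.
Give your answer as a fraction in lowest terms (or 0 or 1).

not v = not 1/2 = 1/2
not v and u = 1/2 and 1/2 = 1/2
v implies v = 1/2 implies 1/2 = 1/2
not v = not 1/2 = 1/2
(v implies v) or not v = 1/2 or 1/2 = 1/2
(not v and u) and ((v implies v) or not v) = 1/2 and 1/2 = 1/2
not ((not v and u) and ((v implies v) or not v)) = not 1/2 = 1/2
u implies u = 1/2 implies 1/2 = 1/2
v implies v = 1/2 implies 1/2 = 1/2
not (v implies v) = not 1/2 = 1/2
(u implies u) iff not (v implies v) = 1/2 iff 1/2 = 1/2
u and v = 1/2 and 1/2 = 1/2
((u implies u) iff not (v implies v)) and (u and v) = 1/2 and 1/2 = 1/2
not ((not v and u) and ((v implies v) or not v)) iff (((u implies u) iff not (v implies v)) and (u and v)) = 1/2 iff 1/2 = 1/2
v implies u = 1/2 implies 1/2 = 1/2
u implies u = 1/2 implies 1/2 = 1/2
u or (u implies u) = 1/2 or 1/2 = 1/2
(v implies u) implies (u or (u implies u)) = 1/2 implies 1/2 = 1/2
u implies u = 1/2 implies 1/2 = 1/2
((v implies u) implies (u or (u implies u))) implies (u implies u) = 1/2 implies 1/2 = 1/2
u iff u = 1/2 iff 1/2 = 1/2
v implies (u iff u) = 1/2 implies 1/2 = 1/2
v or u = 1/2 or 1/2 = 1/2
(v implies (u iff u)) and (v or u) = 1/2 and 1/2 = 1/2
(((v implies u) implies (u or (u implies u))) implies (u implies u)) implies ((v implies (u iff u)) and (v or u)) = 1/2 implies 1/2 = 1/2
(not ((not v and u) and ((v implies v) or not v)) iff (((u implies u) iff not (v implies v)) and (u and v))) and ((((v implies u) implies (u or (u implies u))) implies (u implies u)) implies ((v implies (u iff u)) and (v or u))) = 1/2 and 1/2 = 1/2

1/2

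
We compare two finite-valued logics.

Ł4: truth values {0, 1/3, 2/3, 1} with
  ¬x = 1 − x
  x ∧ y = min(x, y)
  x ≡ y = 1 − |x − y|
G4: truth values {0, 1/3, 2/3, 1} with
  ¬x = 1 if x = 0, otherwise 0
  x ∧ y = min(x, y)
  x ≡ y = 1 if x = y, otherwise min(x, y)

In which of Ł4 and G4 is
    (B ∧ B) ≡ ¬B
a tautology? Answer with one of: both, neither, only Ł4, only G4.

neither

In Ł4: at B = 0 the value is 0 — not a tautology.
In G4: at B = 0 the value is 0 — not a tautology.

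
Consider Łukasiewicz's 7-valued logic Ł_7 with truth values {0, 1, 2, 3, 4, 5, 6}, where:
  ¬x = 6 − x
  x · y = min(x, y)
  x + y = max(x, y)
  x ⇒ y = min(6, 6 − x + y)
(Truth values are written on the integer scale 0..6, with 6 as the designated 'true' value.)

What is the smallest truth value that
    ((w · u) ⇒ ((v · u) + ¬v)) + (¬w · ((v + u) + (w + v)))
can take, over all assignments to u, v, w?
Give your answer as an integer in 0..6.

Take u = 6, v = 3, w = 6:
w · u = 6 · 6 = 6
v · u = 3 · 6 = 3
¬v = ¬3 = 3
(v · u) + ¬v = 3 + 3 = 3
(w · u) ⇒ ((v · u) + ¬v) = 6 ⇒ 3 = 3
¬w = ¬6 = 0
v + u = 3 + 6 = 6
w + v = 6 + 3 = 6
(v + u) + (w + v) = 6 + 6 = 6
¬w · ((v + u) + (w + v)) = 0 · 6 = 0
((w · u) ⇒ ((v · u) + ¬v)) + (¬w · ((v + u) + (w + v))) = 3 + 0 = 3
No assignment yields a value below 3, so this is the minimum.

3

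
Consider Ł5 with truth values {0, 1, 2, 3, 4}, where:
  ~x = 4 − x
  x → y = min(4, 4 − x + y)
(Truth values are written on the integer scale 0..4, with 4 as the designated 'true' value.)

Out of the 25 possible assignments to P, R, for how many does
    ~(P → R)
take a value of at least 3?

3

value 4: 1 assignment (counts)
value 3: 2 assignments (counts)
value 2: 3 assignments
value 1: 4 assignments
value 0: 15 assignments
So 3 of the 25 assignments meet the threshold.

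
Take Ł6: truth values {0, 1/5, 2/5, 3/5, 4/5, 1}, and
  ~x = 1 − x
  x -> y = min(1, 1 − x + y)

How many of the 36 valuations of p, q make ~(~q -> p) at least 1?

value 1: 1 assignment (counts)
value 4/5: 2 assignments
value 3/5: 3 assignments
value 2/5: 4 assignments
value 1/5: 5 assignments
value 0: 21 assignments
So 1 of the 36 assignments meets the threshold.

1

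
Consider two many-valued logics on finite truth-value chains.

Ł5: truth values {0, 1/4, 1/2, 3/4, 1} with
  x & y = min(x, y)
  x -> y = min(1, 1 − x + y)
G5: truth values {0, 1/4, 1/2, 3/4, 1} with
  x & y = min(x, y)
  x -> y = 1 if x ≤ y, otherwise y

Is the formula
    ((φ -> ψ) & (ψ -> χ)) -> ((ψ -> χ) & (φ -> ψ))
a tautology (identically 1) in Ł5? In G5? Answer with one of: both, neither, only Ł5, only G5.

both

In Ł5: every assignment gives 1 — tautology.
In G5: every assignment gives 1 — tautology.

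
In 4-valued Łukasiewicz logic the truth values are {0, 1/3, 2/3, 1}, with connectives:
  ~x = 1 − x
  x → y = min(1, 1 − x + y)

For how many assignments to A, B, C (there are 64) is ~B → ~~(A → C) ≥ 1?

value 1: 54 assignments (counts)
value 2/3: 6 assignments
value 1/3: 3 assignments
value 0: 1 assignment
So 54 of the 64 assignments meet the threshold.

54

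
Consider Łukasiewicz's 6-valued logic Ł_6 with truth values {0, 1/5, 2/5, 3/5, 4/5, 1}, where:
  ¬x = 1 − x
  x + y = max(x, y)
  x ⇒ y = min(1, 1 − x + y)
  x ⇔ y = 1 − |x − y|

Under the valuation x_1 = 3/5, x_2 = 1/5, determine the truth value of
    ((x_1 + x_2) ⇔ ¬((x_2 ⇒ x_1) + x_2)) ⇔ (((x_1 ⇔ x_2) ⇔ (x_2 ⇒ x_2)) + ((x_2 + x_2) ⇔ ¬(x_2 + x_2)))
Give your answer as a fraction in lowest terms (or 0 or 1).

4/5

x_1 + x_2 = 3/5 + 1/5 = 3/5
x_2 ⇒ x_1 = 1/5 ⇒ 3/5 = 1
(x_2 ⇒ x_1) + x_2 = 1 + 1/5 = 1
¬((x_2 ⇒ x_1) + x_2) = ¬1 = 0
(x_1 + x_2) ⇔ ¬((x_2 ⇒ x_1) + x_2) = 3/5 ⇔ 0 = 2/5
x_1 ⇔ x_2 = 3/5 ⇔ 1/5 = 3/5
x_2 ⇒ x_2 = 1/5 ⇒ 1/5 = 1
(x_1 ⇔ x_2) ⇔ (x_2 ⇒ x_2) = 3/5 ⇔ 1 = 3/5
x_2 + x_2 = 1/5 + 1/5 = 1/5
x_2 + x_2 = 1/5 + 1/5 = 1/5
¬(x_2 + x_2) = ¬1/5 = 4/5
(x_2 + x_2) ⇔ ¬(x_2 + x_2) = 1/5 ⇔ 4/5 = 2/5
((x_1 ⇔ x_2) ⇔ (x_2 ⇒ x_2)) + ((x_2 + x_2) ⇔ ¬(x_2 + x_2)) = 3/5 + 2/5 = 3/5
((x_1 + x_2) ⇔ ¬((x_2 ⇒ x_1) + x_2)) ⇔ (((x_1 ⇔ x_2) ⇔ (x_2 ⇒ x_2)) + ((x_2 + x_2) ⇔ ¬(x_2 + x_2))) = 2/5 ⇔ 3/5 = 4/5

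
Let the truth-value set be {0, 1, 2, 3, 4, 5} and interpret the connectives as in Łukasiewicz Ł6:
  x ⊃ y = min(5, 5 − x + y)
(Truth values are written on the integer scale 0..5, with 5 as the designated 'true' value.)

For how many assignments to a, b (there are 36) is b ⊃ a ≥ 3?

30

value 5: 21 assignments (counts)
value 4: 5 assignments (counts)
value 3: 4 assignments (counts)
value 2: 3 assignments
value 1: 2 assignments
value 0: 1 assignment
So 30 of the 36 assignments meet the threshold.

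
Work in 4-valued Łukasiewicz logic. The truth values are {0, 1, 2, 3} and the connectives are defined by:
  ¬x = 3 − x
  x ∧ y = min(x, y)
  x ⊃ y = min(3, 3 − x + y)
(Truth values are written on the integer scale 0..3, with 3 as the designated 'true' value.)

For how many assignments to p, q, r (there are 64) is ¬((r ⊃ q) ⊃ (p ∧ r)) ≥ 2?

37

value 3: 22 assignments (counts)
value 2: 15 assignments (counts)
value 1: 12 assignments
value 0: 15 assignments
So 37 of the 64 assignments meet the threshold.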